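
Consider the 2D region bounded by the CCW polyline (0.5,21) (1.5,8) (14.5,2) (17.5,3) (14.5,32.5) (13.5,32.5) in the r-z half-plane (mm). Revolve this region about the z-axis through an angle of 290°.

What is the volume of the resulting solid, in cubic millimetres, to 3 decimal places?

Profile (r,z), 6 vertices: (0.5,21) (1.5,8) (14.5,2) (17.5,3) (14.5,32.5) (13.5,32.5)
edge 0: (0.5,21)→(1.5,8)  cross = 0.5·8 − 1.5·21 = -27.5000; (r_i+r_j)·cross = 2·-27.5000 = -55.0000
edge 1: (1.5,8)→(14.5,2)  cross = 1.5·2 − 14.5·8 = -113.0000; (r_i+r_j)·cross = 16·-113.0000 = -1808.0000
edge 2: (14.5,2)→(17.5,3)  cross = 14.5·3 − 17.5·2 = 8.5000; (r_i+r_j)·cross = 32·8.5000 = 272.0000
edge 3: (17.5,3)→(14.5,32.5)  cross = 17.5·32.5 − 14.5·3 = 525.2500; (r_i+r_j)·cross = 32·525.2500 = 16808.0000
edge 4: (14.5,32.5)→(13.5,32.5)  cross = 14.5·32.5 − 13.5·32.5 = 32.5000; (r_i+r_j)·cross = 28·32.5000 = 910.0000
edge 5: (13.5,32.5)→(0.5,21)  cross = 13.5·21 − 0.5·32.5 = 267.2500; (r_i+r_j)·cross = 14·267.2500 = 3741.5000
Σcross = 693.0000 → A = |Σcross|/2 = 346.5000 mm²
Σ(r_i+r_j)·cross = 19868.5000 → first moment M = |Σ|/6 = 3311.4167
R_c = M/A = 3311.4167/346.5000 = 9.5568 mm
θ = 290° = 5.061455 rad
V = θ·R_c·A = 5.061455·9.5568·346.5000 = 16760.586 mm³

Volume = 16760.586 mm³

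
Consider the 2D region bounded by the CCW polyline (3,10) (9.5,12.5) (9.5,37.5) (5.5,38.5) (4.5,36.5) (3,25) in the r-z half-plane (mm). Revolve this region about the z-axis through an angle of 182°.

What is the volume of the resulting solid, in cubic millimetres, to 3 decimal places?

Volume = 3289.662 mm³

Profile (r,z), 6 vertices: (3,10) (9.5,12.5) (9.5,37.5) (5.5,38.5) (4.5,36.5) (3,25)
edge 0: (3,10)→(9.5,12.5)  cross = 3·12.5 − 9.5·10 = -57.5000; (r_i+r_j)·cross = 12.5·-57.5000 = -718.7500
edge 1: (9.5,12.5)→(9.5,37.5)  cross = 9.5·37.5 − 9.5·12.5 = 237.5000; (r_i+r_j)·cross = 19·237.5000 = 4512.5000
edge 2: (9.5,37.5)→(5.5,38.5)  cross = 9.5·38.5 − 5.5·37.5 = 159.5000; (r_i+r_j)·cross = 15·159.5000 = 2392.5000
edge 3: (5.5,38.5)→(4.5,36.5)  cross = 5.5·36.5 − 4.5·38.5 = 27.5000; (r_i+r_j)·cross = 10·27.5000 = 275.0000
edge 4: (4.5,36.5)→(3,25)  cross = 4.5·25 − 3·36.5 = 3.0000; (r_i+r_j)·cross = 7.5·3.0000 = 22.5000
edge 5: (3,25)→(3,10)  cross = 3·10 − 3·25 = -45.0000; (r_i+r_j)·cross = 6·-45.0000 = -270.0000
Σcross = 325.0000 → A = |Σcross|/2 = 162.5000 mm²
Σ(r_i+r_j)·cross = 6213.7500 → first moment M = |Σ|/6 = 1035.6250
R_c = M/A = 1035.6250/162.5000 = 6.3731 mm
θ = 182° = 3.176499 rad
V = θ·R_c·A = 3.176499·6.3731·162.5000 = 3289.662 mm³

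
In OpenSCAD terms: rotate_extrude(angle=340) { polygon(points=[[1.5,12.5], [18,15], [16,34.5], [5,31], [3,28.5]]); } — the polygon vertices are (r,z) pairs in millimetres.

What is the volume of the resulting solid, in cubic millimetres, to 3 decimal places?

Volume = 15993.565 mm³

Profile (r,z), 5 vertices: (1.5,12.5) (18,15) (16,34.5) (5,31) (3,28.5)
edge 0: (1.5,12.5)→(18,15)  cross = 1.5·15 − 18·12.5 = -202.5000; (r_i+r_j)·cross = 19.5·-202.5000 = -3948.7500
edge 1: (18,15)→(16,34.5)  cross = 18·34.5 − 16·15 = 381.0000; (r_i+r_j)·cross = 34·381.0000 = 12954.0000
edge 2: (16,34.5)→(5,31)  cross = 16·31 − 5·34.5 = 323.5000; (r_i+r_j)·cross = 21·323.5000 = 6793.5000
edge 3: (5,31)→(3,28.5)  cross = 5·28.5 − 3·31 = 49.5000; (r_i+r_j)·cross = 8·49.5000 = 396.0000
edge 4: (3,28.5)→(1.5,12.5)  cross = 3·12.5 − 1.5·28.5 = -5.2500; (r_i+r_j)·cross = 4.5·-5.2500 = -23.6250
Σcross = 546.2500 → A = |Σcross|/2 = 273.1250 mm²
Σ(r_i+r_j)·cross = 16171.1250 → first moment M = |Σ|/6 = 2695.1875
R_c = M/A = 2695.1875/273.1250 = 9.8680 mm
θ = 340° = 5.934119 rad
V = θ·R_c·A = 5.934119·9.8680·273.1250 = 15993.565 mm³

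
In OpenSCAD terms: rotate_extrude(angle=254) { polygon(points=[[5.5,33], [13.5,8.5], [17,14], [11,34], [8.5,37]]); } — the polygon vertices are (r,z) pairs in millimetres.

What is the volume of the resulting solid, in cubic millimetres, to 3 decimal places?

Volume = 6673.348 mm³

Profile (r,z), 5 vertices: (5.5,33) (13.5,8.5) (17,14) (11,34) (8.5,37)
edge 0: (5.5,33)→(13.5,8.5)  cross = 5.5·8.5 − 13.5·33 = -398.7500; (r_i+r_j)·cross = 19·-398.7500 = -7576.2500
edge 1: (13.5,8.5)→(17,14)  cross = 13.5·14 − 17·8.5 = 44.5000; (r_i+r_j)·cross = 30.5·44.5000 = 1357.2500
edge 2: (17,14)→(11,34)  cross = 17·34 − 11·14 = 424.0000; (r_i+r_j)·cross = 28·424.0000 = 11872.0000
edge 3: (11,34)→(8.5,37)  cross = 11·37 − 8.5·34 = 118.0000; (r_i+r_j)·cross = 19.5·118.0000 = 2301.0000
edge 4: (8.5,37)→(5.5,33)  cross = 8.5·33 − 5.5·37 = 77.0000; (r_i+r_j)·cross = 14·77.0000 = 1078.0000
Σcross = 264.7500 → A = |Σcross|/2 = 132.3750 mm²
Σ(r_i+r_j)·cross = 9032.0000 → first moment M = |Σ|/6 = 1505.3333
R_c = M/A = 1505.3333/132.3750 = 11.3717 mm
θ = 254° = 4.433136 rad
V = θ·R_c·A = 4.433136·11.3717·132.3750 = 6673.348 mm³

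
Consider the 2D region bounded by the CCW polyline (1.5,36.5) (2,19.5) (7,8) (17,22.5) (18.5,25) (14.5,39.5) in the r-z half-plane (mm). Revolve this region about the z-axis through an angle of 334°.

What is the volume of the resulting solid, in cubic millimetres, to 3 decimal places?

Volume = 18713.588 mm³

Profile (r,z), 6 vertices: (1.5,36.5) (2,19.5) (7,8) (17,22.5) (18.5,25) (14.5,39.5)
edge 0: (1.5,36.5)→(2,19.5)  cross = 1.5·19.5 − 2·36.5 = -43.7500; (r_i+r_j)·cross = 3.5·-43.7500 = -153.1250
edge 1: (2,19.5)→(7,8)  cross = 2·8 − 7·19.5 = -120.5000; (r_i+r_j)·cross = 9·-120.5000 = -1084.5000
edge 2: (7,8)→(17,22.5)  cross = 7·22.5 − 17·8 = 21.5000; (r_i+r_j)·cross = 24·21.5000 = 516.0000
edge 3: (17,22.5)→(18.5,25)  cross = 17·25 − 18.5·22.5 = 8.7500; (r_i+r_j)·cross = 35.5·8.7500 = 310.6250
edge 4: (18.5,25)→(14.5,39.5)  cross = 18.5·39.5 − 14.5·25 = 368.2500; (r_i+r_j)·cross = 33·368.2500 = 12152.2500
edge 5: (14.5,39.5)→(1.5,36.5)  cross = 14.5·36.5 − 1.5·39.5 = 470.0000; (r_i+r_j)·cross = 16·470.0000 = 7520.0000
Σcross = 704.2500 → A = |Σcross|/2 = 352.1250 mm²
Σ(r_i+r_j)·cross = 19261.2500 → first moment M = |Σ|/6 = 3210.2083
R_c = M/A = 3210.2083/352.1250 = 9.1167 mm
θ = 334° = 5.829400 rad
V = θ·R_c·A = 5.829400·9.1167·352.1250 = 18713.588 mm³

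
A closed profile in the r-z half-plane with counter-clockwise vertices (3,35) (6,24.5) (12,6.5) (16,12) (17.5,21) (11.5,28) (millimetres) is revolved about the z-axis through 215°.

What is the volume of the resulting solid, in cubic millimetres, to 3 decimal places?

Profile (r,z), 6 vertices: (3,35) (6,24.5) (12,6.5) (16,12) (17.5,21) (11.5,28)
edge 0: (3,35)→(6,24.5)  cross = 3·24.5 − 6·35 = -136.5000; (r_i+r_j)·cross = 9·-136.5000 = -1228.5000
edge 1: (6,24.5)→(12,6.5)  cross = 6·6.5 − 12·24.5 = -255.0000; (r_i+r_j)·cross = 18·-255.0000 = -4590.0000
edge 2: (12,6.5)→(16,12)  cross = 12·12 − 16·6.5 = 40.0000; (r_i+r_j)·cross = 28·40.0000 = 1120.0000
edge 3: (16,12)→(17.5,21)  cross = 16·21 − 17.5·12 = 126.0000; (r_i+r_j)·cross = 33.5·126.0000 = 4221.0000
edge 4: (17.5,21)→(11.5,28)  cross = 17.5·28 − 11.5·21 = 248.5000; (r_i+r_j)·cross = 29·248.5000 = 7206.5000
edge 5: (11.5,28)→(3,35)  cross = 11.5·35 − 3·28 = 318.5000; (r_i+r_j)·cross = 14.5·318.5000 = 4618.2500
Σcross = 341.5000 → A = |Σcross|/2 = 170.7500 mm²
Σ(r_i+r_j)·cross = 11347.2500 → first moment M = |Σ|/6 = 1891.2083
R_c = M/A = 1891.2083/170.7500 = 11.0759 mm
θ = 215° = 3.752458 rad
V = θ·R_c·A = 3.752458·11.0759·170.7500 = 7096.680 mm³

Volume = 7096.680 mm³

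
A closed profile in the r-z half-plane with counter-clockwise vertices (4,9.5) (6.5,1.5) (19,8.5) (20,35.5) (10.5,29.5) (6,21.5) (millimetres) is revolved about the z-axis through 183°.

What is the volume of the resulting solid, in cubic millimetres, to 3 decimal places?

Profile (r,z), 6 vertices: (4,9.5) (6.5,1.5) (19,8.5) (20,35.5) (10.5,29.5) (6,21.5)
edge 0: (4,9.5)→(6.5,1.5)  cross = 4·1.5 − 6.5·9.5 = -55.7500; (r_i+r_j)·cross = 10.5·-55.7500 = -585.3750
edge 1: (6.5,1.5)→(19,8.5)  cross = 6.5·8.5 − 19·1.5 = 26.7500; (r_i+r_j)·cross = 25.5·26.7500 = 682.1250
edge 2: (19,8.5)→(20,35.5)  cross = 19·35.5 − 20·8.5 = 504.5000; (r_i+r_j)·cross = 39·504.5000 = 19675.5000
edge 3: (20,35.5)→(10.5,29.5)  cross = 20·29.5 − 10.5·35.5 = 217.2500; (r_i+r_j)·cross = 30.5·217.2500 = 6626.1250
edge 4: (10.5,29.5)→(6,21.5)  cross = 10.5·21.5 − 6·29.5 = 48.7500; (r_i+r_j)·cross = 16.5·48.7500 = 804.3750
edge 5: (6,21.5)→(4,9.5)  cross = 6·9.5 − 4·21.5 = -29.0000; (r_i+r_j)·cross = 10·-29.0000 = -290.0000
Σcross = 712.5000 → A = |Σcross|/2 = 356.2500 mm²
Σ(r_i+r_j)·cross = 26912.7500 → first moment M = |Σ|/6 = 4485.4583
R_c = M/A = 4485.4583/356.2500 = 12.5908 mm
θ = 183° = 3.193953 rad
V = θ·R_c·A = 3.193953·12.5908·356.2500 = 14326.341 mm³

Volume = 14326.341 mm³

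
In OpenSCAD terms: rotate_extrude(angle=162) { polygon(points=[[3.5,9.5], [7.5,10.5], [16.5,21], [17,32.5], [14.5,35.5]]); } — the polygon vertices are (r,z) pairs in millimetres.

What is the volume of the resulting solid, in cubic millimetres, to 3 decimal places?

Profile (r,z), 5 vertices: (3.5,9.5) (7.5,10.5) (16.5,21) (17,32.5) (14.5,35.5)
edge 0: (3.5,9.5)→(7.5,10.5)  cross = 3.5·10.5 − 7.5·9.5 = -34.5000; (r_i+r_j)·cross = 11·-34.5000 = -379.5000
edge 1: (7.5,10.5)→(16.5,21)  cross = 7.5·21 − 16.5·10.5 = -15.7500; (r_i+r_j)·cross = 24·-15.7500 = -378.0000
edge 2: (16.5,21)→(17,32.5)  cross = 16.5·32.5 − 17·21 = 179.2500; (r_i+r_j)·cross = 33.5·179.2500 = 6004.8750
edge 3: (17,32.5)→(14.5,35.5)  cross = 17·35.5 − 14.5·32.5 = 132.2500; (r_i+r_j)·cross = 31.5·132.2500 = 4165.8750
edge 4: (14.5,35.5)→(3.5,9.5)  cross = 14.5·9.5 − 3.5·35.5 = 13.5000; (r_i+r_j)·cross = 18·13.5000 = 243.0000
Σcross = 274.7500 → A = |Σcross|/2 = 137.3750 mm²
Σ(r_i+r_j)·cross = 9656.2500 → first moment M = |Σ|/6 = 1609.3750
R_c = M/A = 1609.3750/137.3750 = 11.7152 mm
θ = 162° = 2.827433 rad
V = θ·R_c·A = 2.827433·11.7152·137.3750 = 4550.401 mm³

Volume = 4550.401 mm³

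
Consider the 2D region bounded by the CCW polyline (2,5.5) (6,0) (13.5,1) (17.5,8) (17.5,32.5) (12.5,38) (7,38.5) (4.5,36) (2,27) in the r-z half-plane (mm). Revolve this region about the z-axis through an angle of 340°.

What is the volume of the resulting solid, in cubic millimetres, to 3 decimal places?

Volume = 30343.131 mm³

Profile (r,z), 9 vertices: (2,5.5) (6,0) (13.5,1) (17.5,8) (17.5,32.5) (12.5,38) (7,38.5) (4.5,36) (2,27)
edge 0: (2,5.5)→(6,0)  cross = 2·0 − 6·5.5 = -33.0000; (r_i+r_j)·cross = 8·-33.0000 = -264.0000
edge 1: (6,0)→(13.5,1)  cross = 6·1 − 13.5·0 = 6.0000; (r_i+r_j)·cross = 19.5·6.0000 = 117.0000
edge 2: (13.5,1)→(17.5,8)  cross = 13.5·8 − 17.5·1 = 90.5000; (r_i+r_j)·cross = 31·90.5000 = 2805.5000
edge 3: (17.5,8)→(17.5,32.5)  cross = 17.5·32.5 − 17.5·8 = 428.7500; (r_i+r_j)·cross = 35·428.7500 = 15006.2500
edge 4: (17.5,32.5)→(12.5,38)  cross = 17.5·38 − 12.5·32.5 = 258.7500; (r_i+r_j)·cross = 30·258.7500 = 7762.5000
edge 5: (12.5,38)→(7,38.5)  cross = 12.5·38.5 − 7·38 = 215.2500; (r_i+r_j)·cross = 19.5·215.2500 = 4197.3750
edge 6: (7,38.5)→(4.5,36)  cross = 7·36 − 4.5·38.5 = 78.7500; (r_i+r_j)·cross = 11.5·78.7500 = 905.6250
edge 7: (4.5,36)→(2,27)  cross = 4.5·27 − 2·36 = 49.5000; (r_i+r_j)·cross = 6.5·49.5000 = 321.7500
edge 8: (2,27)→(2,5.5)  cross = 2·5.5 − 2·27 = -43.0000; (r_i+r_j)·cross = 4·-43.0000 = -172.0000
Σcross = 1051.5000 → A = |Σcross|/2 = 525.7500 mm²
Σ(r_i+r_j)·cross = 30680.0000 → first moment M = |Σ|/6 = 5113.3333
R_c = M/A = 5113.3333/525.7500 = 9.7258 mm
θ = 340° = 5.934119 rad
V = θ·R_c·A = 5.934119·9.7258·525.7500 = 30343.131 mm³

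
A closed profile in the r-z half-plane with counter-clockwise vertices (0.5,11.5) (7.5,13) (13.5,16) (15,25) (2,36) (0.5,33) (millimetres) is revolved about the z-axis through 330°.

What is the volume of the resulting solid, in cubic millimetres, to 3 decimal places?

Volume = 9037.271 mm³

Profile (r,z), 6 vertices: (0.5,11.5) (7.5,13) (13.5,16) (15,25) (2,36) (0.5,33)
edge 0: (0.5,11.5)→(7.5,13)  cross = 0.5·13 − 7.5·11.5 = -79.7500; (r_i+r_j)·cross = 8·-79.7500 = -638.0000
edge 1: (7.5,13)→(13.5,16)  cross = 7.5·16 − 13.5·13 = -55.5000; (r_i+r_j)·cross = 21·-55.5000 = -1165.5000
edge 2: (13.5,16)→(15,25)  cross = 13.5·25 − 15·16 = 97.5000; (r_i+r_j)·cross = 28.5·97.5000 = 2778.7500
edge 3: (15,25)→(2,36)  cross = 15·36 − 2·25 = 490.0000; (r_i+r_j)·cross = 17·490.0000 = 8330.0000
edge 4: (2,36)→(0.5,33)  cross = 2·33 − 0.5·36 = 48.0000; (r_i+r_j)·cross = 2.5·48.0000 = 120.0000
edge 5: (0.5,33)→(0.5,11.5)  cross = 0.5·11.5 − 0.5·33 = -10.7500; (r_i+r_j)·cross = 1·-10.7500 = -10.7500
Σcross = 489.5000 → A = |Σcross|/2 = 244.7500 mm²
Σ(r_i+r_j)·cross = 9414.5000 → first moment M = |Σ|/6 = 1569.0833
R_c = M/A = 1569.0833/244.7500 = 6.4110 mm
θ = 330° = 5.759587 rad
V = θ·R_c·A = 5.759587·6.4110·244.7500 = 9037.271 mm³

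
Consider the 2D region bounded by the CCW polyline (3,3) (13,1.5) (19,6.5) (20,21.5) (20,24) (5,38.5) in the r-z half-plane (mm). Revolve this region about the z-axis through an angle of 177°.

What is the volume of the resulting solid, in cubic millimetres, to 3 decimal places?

Volume = 15213.184 mm³

Profile (r,z), 6 vertices: (3,3) (13,1.5) (19,6.5) (20,21.5) (20,24) (5,38.5)
edge 0: (3,3)→(13,1.5)  cross = 3·1.5 − 13·3 = -34.5000; (r_i+r_j)·cross = 16·-34.5000 = -552.0000
edge 1: (13,1.5)→(19,6.5)  cross = 13·6.5 − 19·1.5 = 56.0000; (r_i+r_j)·cross = 32·56.0000 = 1792.0000
edge 2: (19,6.5)→(20,21.5)  cross = 19·21.5 − 20·6.5 = 278.5000; (r_i+r_j)·cross = 39·278.5000 = 10861.5000
edge 3: (20,21.5)→(20,24)  cross = 20·24 − 20·21.5 = 50.0000; (r_i+r_j)·cross = 40·50.0000 = 2000.0000
edge 4: (20,24)→(5,38.5)  cross = 20·38.5 − 5·24 = 650.0000; (r_i+r_j)·cross = 25·650.0000 = 16250.0000
edge 5: (5,38.5)→(3,3)  cross = 5·3 − 3·38.5 = -100.5000; (r_i+r_j)·cross = 8·-100.5000 = -804.0000
Σcross = 899.5000 → A = |Σcross|/2 = 449.7500 mm²
Σ(r_i+r_j)·cross = 29547.5000 → first moment M = |Σ|/6 = 4924.5833
R_c = M/A = 4924.5833/449.7500 = 10.9496 mm
θ = 177° = 3.089233 rad
V = θ·R_c·A = 3.089233·10.9496·449.7500 = 15213.184 mm³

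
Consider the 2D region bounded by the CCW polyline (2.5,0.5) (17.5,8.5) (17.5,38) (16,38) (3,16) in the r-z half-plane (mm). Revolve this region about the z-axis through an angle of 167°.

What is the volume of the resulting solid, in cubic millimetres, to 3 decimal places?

Volume = 11034.325 mm³

Profile (r,z), 5 vertices: (2.5,0.5) (17.5,8.5) (17.5,38) (16,38) (3,16)
edge 0: (2.5,0.5)→(17.5,8.5)  cross = 2.5·8.5 − 17.5·0.5 = 12.5000; (r_i+r_j)·cross = 20·12.5000 = 250.0000
edge 1: (17.5,8.5)→(17.5,38)  cross = 17.5·38 − 17.5·8.5 = 516.2500; (r_i+r_j)·cross = 35·516.2500 = 18068.7500
edge 2: (17.5,38)→(16,38)  cross = 17.5·38 − 16·38 = 57.0000; (r_i+r_j)·cross = 33.5·57.0000 = 1909.5000
edge 3: (16,38)→(3,16)  cross = 16·16 − 3·38 = 142.0000; (r_i+r_j)·cross = 19·142.0000 = 2698.0000
edge 4: (3,16)→(2.5,0.5)  cross = 3·0.5 − 2.5·16 = -38.5000; (r_i+r_j)·cross = 5.5·-38.5000 = -211.7500
Σcross = 689.2500 → A = |Σcross|/2 = 344.6250 mm²
Σ(r_i+r_j)·cross = 22714.5000 → first moment M = |Σ|/6 = 3785.7500
R_c = M/A = 3785.7500/344.6250 = 10.9851 mm
θ = 167° = 2.914700 rad
V = θ·R_c·A = 2.914700·10.9851·344.6250 = 11034.325 mm³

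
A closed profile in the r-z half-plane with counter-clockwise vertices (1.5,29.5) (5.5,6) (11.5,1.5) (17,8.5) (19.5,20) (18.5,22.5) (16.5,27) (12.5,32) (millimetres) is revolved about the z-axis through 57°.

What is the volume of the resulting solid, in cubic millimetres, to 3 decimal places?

Volume = 3884.841 mm³

Profile (r,z), 8 vertices: (1.5,29.5) (5.5,6) (11.5,1.5) (17,8.5) (19.5,20) (18.5,22.5) (16.5,27) (12.5,32)
edge 0: (1.5,29.5)→(5.5,6)  cross = 1.5·6 − 5.5·29.5 = -153.2500; (r_i+r_j)·cross = 7·-153.2500 = -1072.7500
edge 1: (5.5,6)→(11.5,1.5)  cross = 5.5·1.5 − 11.5·6 = -60.7500; (r_i+r_j)·cross = 17·-60.7500 = -1032.7500
edge 2: (11.5,1.5)→(17,8.5)  cross = 11.5·8.5 − 17·1.5 = 72.2500; (r_i+r_j)·cross = 28.5·72.2500 = 2059.1250
edge 3: (17,8.5)→(19.5,20)  cross = 17·20 − 19.5·8.5 = 174.2500; (r_i+r_j)·cross = 36.5·174.2500 = 6360.1250
edge 4: (19.5,20)→(18.5,22.5)  cross = 19.5·22.5 − 18.5·20 = 68.7500; (r_i+r_j)·cross = 38·68.7500 = 2612.5000
edge 5: (18.5,22.5)→(16.5,27)  cross = 18.5·27 − 16.5·22.5 = 128.2500; (r_i+r_j)·cross = 35·128.2500 = 4488.7500
edge 6: (16.5,27)→(12.5,32)  cross = 16.5·32 − 12.5·27 = 190.5000; (r_i+r_j)·cross = 29·190.5000 = 5524.5000
edge 7: (12.5,32)→(1.5,29.5)  cross = 12.5·29.5 − 1.5·32 = 320.7500; (r_i+r_j)·cross = 14·320.7500 = 4490.5000
Σcross = 740.7500 → A = |Σcross|/2 = 370.3750 mm²
Σ(r_i+r_j)·cross = 23430.0000 → first moment M = |Σ|/6 = 3905.0000
R_c = M/A = 3905.0000/370.3750 = 10.5434 mm
θ = 57° = 0.994838 rad
V = θ·R_c·A = 0.994838·10.5434·370.3750 = 3884.841 mm³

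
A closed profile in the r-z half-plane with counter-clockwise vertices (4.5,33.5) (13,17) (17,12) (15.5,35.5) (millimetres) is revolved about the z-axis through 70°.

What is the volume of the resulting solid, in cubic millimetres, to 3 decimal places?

Volume = 2135.229 mm³

Profile (r,z), 4 vertices: (4.5,33.5) (13,17) (17,12) (15.5,35.5)
edge 0: (4.5,33.5)→(13,17)  cross = 4.5·17 − 13·33.5 = -359.0000; (r_i+r_j)·cross = 17.5·-359.0000 = -6282.5000
edge 1: (13,17)→(17,12)  cross = 13·12 − 17·17 = -133.0000; (r_i+r_j)·cross = 30·-133.0000 = -3990.0000
edge 2: (17,12)→(15.5,35.5)  cross = 17·35.5 − 15.5·12 = 417.5000; (r_i+r_j)·cross = 32.5·417.5000 = 13568.7500
edge 3: (15.5,35.5)→(4.5,33.5)  cross = 15.5·33.5 − 4.5·35.5 = 359.5000; (r_i+r_j)·cross = 20·359.5000 = 7190.0000
Σcross = 285.0000 → A = |Σcross|/2 = 142.5000 mm²
Σ(r_i+r_j)·cross = 10486.2500 → first moment M = |Σ|/6 = 1747.7083
R_c = M/A = 1747.7083/142.5000 = 12.2646 mm
θ = 70° = 1.221730 rad
V = θ·R_c·A = 1.221730·12.2646·142.5000 = 2135.229 mm³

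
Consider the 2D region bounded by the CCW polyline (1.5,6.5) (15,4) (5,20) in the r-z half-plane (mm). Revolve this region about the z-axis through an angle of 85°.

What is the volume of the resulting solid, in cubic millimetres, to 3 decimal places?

Profile (r,z), 3 vertices: (1.5,6.5) (15,4) (5,20)
edge 0: (1.5,6.5)→(15,4)  cross = 1.5·4 − 15·6.5 = -91.5000; (r_i+r_j)·cross = 16.5·-91.5000 = -1509.7500
edge 1: (15,4)→(5,20)  cross = 15·20 − 5·4 = 280.0000; (r_i+r_j)·cross = 20·280.0000 = 5600.0000
edge 2: (5,20)→(1.5,6.5)  cross = 5·6.5 − 1.5·20 = 2.5000; (r_i+r_j)·cross = 6.5·2.5000 = 16.2500
Σcross = 191.0000 → A = |Σcross|/2 = 95.5000 mm²
Σ(r_i+r_j)·cross = 4106.5000 → first moment M = |Σ|/6 = 684.4167
R_c = M/A = 684.4167/95.5000 = 7.1667 mm
θ = 85° = 1.483530 rad
V = θ·R_c·A = 1.483530·7.1667·95.5000 = 1015.353 mm³

Volume = 1015.353 mm³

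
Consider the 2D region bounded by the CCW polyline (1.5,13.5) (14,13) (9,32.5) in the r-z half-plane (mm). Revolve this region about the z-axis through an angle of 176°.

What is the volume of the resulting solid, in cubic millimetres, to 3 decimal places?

Profile (r,z), 3 vertices: (1.5,13.5) (14,13) (9,32.5)
edge 0: (1.5,13.5)→(14,13)  cross = 1.5·13 − 14·13.5 = -169.5000; (r_i+r_j)·cross = 15.5·-169.5000 = -2627.2500
edge 1: (14,13)→(9,32.5)  cross = 14·32.5 − 9·13 = 338.0000; (r_i+r_j)·cross = 23·338.0000 = 7774.0000
edge 2: (9,32.5)→(1.5,13.5)  cross = 9·13.5 − 1.5·32.5 = 72.7500; (r_i+r_j)·cross = 10.5·72.7500 = 763.8750
Σcross = 241.2500 → A = |Σcross|/2 = 120.6250 mm²
Σ(r_i+r_j)·cross = 5910.6250 → first moment M = |Σ|/6 = 985.1042
R_c = M/A = 985.1042/120.6250 = 8.1667 mm
θ = 176° = 3.071779 rad
V = θ·R_c·A = 3.071779·8.1667·120.6250 = 3026.023 mm³

Volume = 3026.023 mm³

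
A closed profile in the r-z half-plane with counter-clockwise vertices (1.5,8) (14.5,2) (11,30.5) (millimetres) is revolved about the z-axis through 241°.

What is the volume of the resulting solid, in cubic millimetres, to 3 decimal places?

Volume = 6615.369 mm³

Profile (r,z), 3 vertices: (1.5,8) (14.5,2) (11,30.5)
edge 0: (1.5,8)→(14.5,2)  cross = 1.5·2 − 14.5·8 = -113.0000; (r_i+r_j)·cross = 16·-113.0000 = -1808.0000
edge 1: (14.5,2)→(11,30.5)  cross = 14.5·30.5 − 11·2 = 420.2500; (r_i+r_j)·cross = 25.5·420.2500 = 10716.3750
edge 2: (11,30.5)→(1.5,8)  cross = 11·8 − 1.5·30.5 = 42.2500; (r_i+r_j)·cross = 12.5·42.2500 = 528.1250
Σcross = 349.5000 → A = |Σcross|/2 = 174.7500 mm²
Σ(r_i+r_j)·cross = 9436.5000 → first moment M = |Σ|/6 = 1572.7500
R_c = M/A = 1572.7500/174.7500 = 9.0000 mm
θ = 241° = 4.206243 rad
V = θ·R_c·A = 4.206243·9.0000·174.7500 = 6615.369 mm³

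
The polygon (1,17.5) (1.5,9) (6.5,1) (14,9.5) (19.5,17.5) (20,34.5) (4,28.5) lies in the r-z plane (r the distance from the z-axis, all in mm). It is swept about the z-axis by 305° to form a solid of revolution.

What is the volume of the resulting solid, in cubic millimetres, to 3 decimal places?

Profile (r,z), 7 vertices: (1,17.5) (1.5,9) (6.5,1) (14,9.5) (19.5,17.5) (20,34.5) (4,28.5)
edge 0: (1,17.5)→(1.5,9)  cross = 1·9 − 1.5·17.5 = -17.2500; (r_i+r_j)·cross = 2.5·-17.2500 = -43.1250
edge 1: (1.5,9)→(6.5,1)  cross = 1.5·1 − 6.5·9 = -57.0000; (r_i+r_j)·cross = 8·-57.0000 = -456.0000
edge 2: (6.5,1)→(14,9.5)  cross = 6.5·9.5 − 14·1 = 47.7500; (r_i+r_j)·cross = 20.5·47.7500 = 978.8750
edge 3: (14,9.5)→(19.5,17.5)  cross = 14·17.5 − 19.5·9.5 = 59.7500; (r_i+r_j)·cross = 33.5·59.7500 = 2001.6250
edge 4: (19.5,17.5)→(20,34.5)  cross = 19.5·34.5 − 20·17.5 = 322.7500; (r_i+r_j)·cross = 39.5·322.7500 = 12748.6250
edge 5: (20,34.5)→(4,28.5)  cross = 20·28.5 − 4·34.5 = 432.0000; (r_i+r_j)·cross = 24·432.0000 = 10368.0000
edge 6: (4,28.5)→(1,17.5)  cross = 4·17.5 − 1·28.5 = 41.5000; (r_i+r_j)·cross = 5·41.5000 = 207.5000
Σcross = 829.5000 → A = |Σcross|/2 = 414.7500 mm²
Σ(r_i+r_j)·cross = 25805.5000 → first moment M = |Σ|/6 = 4300.9167
R_c = M/A = 4300.9167/414.7500 = 10.3699 mm
θ = 305° = 5.323254 rad
V = θ·R_c·A = 5.323254·10.3699·414.7500 = 22894.873 mm³

Volume = 22894.873 mm³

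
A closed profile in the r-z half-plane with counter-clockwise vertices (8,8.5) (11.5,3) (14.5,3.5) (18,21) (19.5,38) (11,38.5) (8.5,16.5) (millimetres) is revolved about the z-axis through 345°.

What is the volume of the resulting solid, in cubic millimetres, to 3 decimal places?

Volume = 23022.518 mm³

Profile (r,z), 7 vertices: (8,8.5) (11.5,3) (14.5,3.5) (18,21) (19.5,38) (11,38.5) (8.5,16.5)
edge 0: (8,8.5)→(11.5,3)  cross = 8·3 − 11.5·8.5 = -73.7500; (r_i+r_j)·cross = 19.5·-73.7500 = -1438.1250
edge 1: (11.5,3)→(14.5,3.5)  cross = 11.5·3.5 − 14.5·3 = -3.2500; (r_i+r_j)·cross = 26·-3.2500 = -84.5000
edge 2: (14.5,3.5)→(18,21)  cross = 14.5·21 − 18·3.5 = 241.5000; (r_i+r_j)·cross = 32.5·241.5000 = 7848.7500
edge 3: (18,21)→(19.5,38)  cross = 18·38 − 19.5·21 = 274.5000; (r_i+r_j)·cross = 37.5·274.5000 = 10293.7500
edge 4: (19.5,38)→(11,38.5)  cross = 19.5·38.5 − 11·38 = 332.7500; (r_i+r_j)·cross = 30.5·332.7500 = 10148.8750
edge 5: (11,38.5)→(8.5,16.5)  cross = 11·16.5 − 8.5·38.5 = -145.7500; (r_i+r_j)·cross = 19.5·-145.7500 = -2842.1250
edge 6: (8.5,16.5)→(8,8.5)  cross = 8.5·8.5 − 8·16.5 = -59.7500; (r_i+r_j)·cross = 16.5·-59.7500 = -985.8750
Σcross = 566.2500 → A = |Σcross|/2 = 283.1250 mm²
Σ(r_i+r_j)·cross = 22940.7500 → first moment M = |Σ|/6 = 3823.4583
R_c = M/A = 3823.4583/283.1250 = 13.5045 mm
θ = 345° = 6.021386 rad
V = θ·R_c·A = 6.021386·13.5045·283.1250 = 23022.518 mm³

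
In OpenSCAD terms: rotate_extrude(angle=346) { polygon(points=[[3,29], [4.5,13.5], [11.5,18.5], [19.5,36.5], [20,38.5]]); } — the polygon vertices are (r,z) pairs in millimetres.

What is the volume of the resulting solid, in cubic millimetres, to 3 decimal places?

Volume = 11579.600 mm³

Profile (r,z), 5 vertices: (3,29) (4.5,13.5) (11.5,18.5) (19.5,36.5) (20,38.5)
edge 0: (3,29)→(4.5,13.5)  cross = 3·13.5 − 4.5·29 = -90.0000; (r_i+r_j)·cross = 7.5·-90.0000 = -675.0000
edge 1: (4.5,13.5)→(11.5,18.5)  cross = 4.5·18.5 − 11.5·13.5 = -72.0000; (r_i+r_j)·cross = 16·-72.0000 = -1152.0000
edge 2: (11.5,18.5)→(19.5,36.5)  cross = 11.5·36.5 − 19.5·18.5 = 59.0000; (r_i+r_j)·cross = 31·59.0000 = 1829.0000
edge 3: (19.5,36.5)→(20,38.5)  cross = 19.5·38.5 − 20·36.5 = 20.7500; (r_i+r_j)·cross = 39.5·20.7500 = 819.6250
edge 4: (20,38.5)→(3,29)  cross = 20·29 − 3·38.5 = 464.5000; (r_i+r_j)·cross = 23·464.5000 = 10683.5000
Σcross = 382.2500 → A = |Σcross|/2 = 191.1250 mm²
Σ(r_i+r_j)·cross = 11505.1250 → first moment M = |Σ|/6 = 1917.5208
R_c = M/A = 1917.5208/191.1250 = 10.0328 mm
θ = 346° = 6.038839 rad
V = θ·R_c·A = 6.038839·10.0328·191.1250 = 11579.600 mm³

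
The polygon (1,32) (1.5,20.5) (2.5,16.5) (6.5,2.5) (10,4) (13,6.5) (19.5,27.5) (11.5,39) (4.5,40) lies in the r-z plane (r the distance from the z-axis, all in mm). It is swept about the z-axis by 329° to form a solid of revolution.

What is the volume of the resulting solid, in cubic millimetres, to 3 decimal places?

Volume = 24525.488 mm³

Profile (r,z), 9 vertices: (1,32) (1.5,20.5) (2.5,16.5) (6.5,2.5) (10,4) (13,6.5) (19.5,27.5) (11.5,39) (4.5,40)
edge 0: (1,32)→(1.5,20.5)  cross = 1·20.5 − 1.5·32 = -27.5000; (r_i+r_j)·cross = 2.5·-27.5000 = -68.7500
edge 1: (1.5,20.5)→(2.5,16.5)  cross = 1.5·16.5 − 2.5·20.5 = -26.5000; (r_i+r_j)·cross = 4·-26.5000 = -106.0000
edge 2: (2.5,16.5)→(6.5,2.5)  cross = 2.5·2.5 − 6.5·16.5 = -101.0000; (r_i+r_j)·cross = 9·-101.0000 = -909.0000
edge 3: (6.5,2.5)→(10,4)  cross = 6.5·4 − 10·2.5 = 1.0000; (r_i+r_j)·cross = 16.5·1.0000 = 16.5000
edge 4: (10,4)→(13,6.5)  cross = 10·6.5 − 13·4 = 13.0000; (r_i+r_j)·cross = 23·13.0000 = 299.0000
edge 5: (13,6.5)→(19.5,27.5)  cross = 13·27.5 − 19.5·6.5 = 230.7500; (r_i+r_j)·cross = 32.5·230.7500 = 7499.3750
edge 6: (19.5,27.5)→(11.5,39)  cross = 19.5·39 − 11.5·27.5 = 444.2500; (r_i+r_j)·cross = 31·444.2500 = 13771.7500
edge 7: (11.5,39)→(4.5,40)  cross = 11.5·40 − 4.5·39 = 284.5000; (r_i+r_j)·cross = 16·284.5000 = 4552.0000
edge 8: (4.5,40)→(1,32)  cross = 4.5·32 − 1·40 = 104.0000; (r_i+r_j)·cross = 5.5·104.0000 = 572.0000
Σcross = 922.5000 → A = |Σcross|/2 = 461.2500 mm²
Σ(r_i+r_j)·cross = 25626.8750 → first moment M = |Σ|/6 = 4271.1458
R_c = M/A = 4271.1458/461.2500 = 9.2599 mm
θ = 329° = 5.742133 rad
V = θ·R_c·A = 5.742133·9.2599·461.2500 = 24525.488 mm³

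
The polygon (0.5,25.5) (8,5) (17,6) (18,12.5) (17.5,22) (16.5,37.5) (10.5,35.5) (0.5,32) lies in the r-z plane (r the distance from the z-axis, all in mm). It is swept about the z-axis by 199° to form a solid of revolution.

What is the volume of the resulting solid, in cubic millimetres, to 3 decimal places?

Volume = 15029.789 mm³

Profile (r,z), 8 vertices: (0.5,25.5) (8,5) (17,6) (18,12.5) (17.5,22) (16.5,37.5) (10.5,35.5) (0.5,32)
edge 0: (0.5,25.5)→(8,5)  cross = 0.5·5 − 8·25.5 = -201.5000; (r_i+r_j)·cross = 8.5·-201.5000 = -1712.7500
edge 1: (8,5)→(17,6)  cross = 8·6 − 17·5 = -37.0000; (r_i+r_j)·cross = 25·-37.0000 = -925.0000
edge 2: (17,6)→(18,12.5)  cross = 17·12.5 − 18·6 = 104.5000; (r_i+r_j)·cross = 35·104.5000 = 3657.5000
edge 3: (18,12.5)→(17.5,22)  cross = 18·22 − 17.5·12.5 = 177.2500; (r_i+r_j)·cross = 35.5·177.2500 = 6292.3750
edge 4: (17.5,22)→(16.5,37.5)  cross = 17.5·37.5 − 16.5·22 = 293.2500; (r_i+r_j)·cross = 34·293.2500 = 9970.5000
edge 5: (16.5,37.5)→(10.5,35.5)  cross = 16.5·35.5 − 10.5·37.5 = 192.0000; (r_i+r_j)·cross = 27·192.0000 = 5184.0000
edge 6: (10.5,35.5)→(0.5,32)  cross = 10.5·32 − 0.5·35.5 = 318.2500; (r_i+r_j)·cross = 11·318.2500 = 3500.7500
edge 7: (0.5,32)→(0.5,25.5)  cross = 0.5·25.5 − 0.5·32 = -3.2500; (r_i+r_j)·cross = 1·-3.2500 = -3.2500
Σcross = 843.5000 → A = |Σcross|/2 = 421.7500 mm²
Σ(r_i+r_j)·cross = 25964.1250 → first moment M = |Σ|/6 = 4327.3542
R_c = M/A = 4327.3542/421.7500 = 10.2605 mm
θ = 199° = 3.473205 rad
V = θ·R_c·A = 3.473205·10.2605·421.7500 = 15029.789 mm³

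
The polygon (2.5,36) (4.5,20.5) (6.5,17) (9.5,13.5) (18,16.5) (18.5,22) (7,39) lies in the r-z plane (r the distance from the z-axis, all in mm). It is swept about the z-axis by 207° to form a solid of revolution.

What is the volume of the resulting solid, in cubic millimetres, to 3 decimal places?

Volume = 8610.582 mm³

Profile (r,z), 7 vertices: (2.5,36) (4.5,20.5) (6.5,17) (9.5,13.5) (18,16.5) (18.5,22) (7,39)
edge 0: (2.5,36)→(4.5,20.5)  cross = 2.5·20.5 − 4.5·36 = -110.7500; (r_i+r_j)·cross = 7·-110.7500 = -775.2500
edge 1: (4.5,20.5)→(6.5,17)  cross = 4.5·17 − 6.5·20.5 = -56.7500; (r_i+r_j)·cross = 11·-56.7500 = -624.2500
edge 2: (6.5,17)→(9.5,13.5)  cross = 6.5·13.5 − 9.5·17 = -73.7500; (r_i+r_j)·cross = 16·-73.7500 = -1180.0000
edge 3: (9.5,13.5)→(18,16.5)  cross = 9.5·16.5 − 18·13.5 = -86.2500; (r_i+r_j)·cross = 27.5·-86.2500 = -2371.8750
edge 4: (18,16.5)→(18.5,22)  cross = 18·22 − 18.5·16.5 = 90.7500; (r_i+r_j)·cross = 36.5·90.7500 = 3312.3750
edge 5: (18.5,22)→(7,39)  cross = 18.5·39 − 7·22 = 567.5000; (r_i+r_j)·cross = 25.5·567.5000 = 14471.2500
edge 6: (7,39)→(2.5,36)  cross = 7·36 − 2.5·39 = 154.5000; (r_i+r_j)·cross = 9.5·154.5000 = 1467.7500
Σcross = 485.2500 → A = |Σcross|/2 = 242.6250 mm²
Σ(r_i+r_j)·cross = 14300.0000 → first moment M = |Σ|/6 = 2383.3333
R_c = M/A = 2383.3333/242.6250 = 9.8231 mm
θ = 207° = 3.612832 rad
V = θ·R_c·A = 3.612832·9.8231·242.6250 = 8610.582 mm³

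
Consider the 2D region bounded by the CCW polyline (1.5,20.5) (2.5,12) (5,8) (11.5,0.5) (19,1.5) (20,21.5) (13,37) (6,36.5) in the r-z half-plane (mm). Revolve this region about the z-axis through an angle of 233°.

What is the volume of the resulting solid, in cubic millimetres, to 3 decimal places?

Profile (r,z), 8 vertices: (1.5,20.5) (2.5,12) (5,8) (11.5,0.5) (19,1.5) (20,21.5) (13,37) (6,36.5)
edge 0: (1.5,20.5)→(2.5,12)  cross = 1.5·12 − 2.5·20.5 = -33.2500; (r_i+r_j)·cross = 4·-33.2500 = -133.0000
edge 1: (2.5,12)→(5,8)  cross = 2.5·8 − 5·12 = -40.0000; (r_i+r_j)·cross = 7.5·-40.0000 = -300.0000
edge 2: (5,8)→(11.5,0.5)  cross = 5·0.5 − 11.5·8 = -89.5000; (r_i+r_j)·cross = 16.5·-89.5000 = -1476.7500
edge 3: (11.5,0.5)→(19,1.5)  cross = 11.5·1.5 − 19·0.5 = 7.7500; (r_i+r_j)·cross = 30.5·7.7500 = 236.3750
edge 4: (19,1.5)→(20,21.5)  cross = 19·21.5 − 20·1.5 = 378.5000; (r_i+r_j)·cross = 39·378.5000 = 14761.5000
edge 5: (20,21.5)→(13,37)  cross = 20·37 − 13·21.5 = 460.5000; (r_i+r_j)·cross = 33·460.5000 = 15196.5000
edge 6: (13,37)→(6,36.5)  cross = 13·36.5 − 6·37 = 252.5000; (r_i+r_j)·cross = 19·252.5000 = 4797.5000
edge 7: (6,36.5)→(1.5,20.5)  cross = 6·20.5 − 1.5·36.5 = 68.2500; (r_i+r_j)·cross = 7.5·68.2500 = 511.8750
Σcross = 1004.7500 → A = |Σcross|/2 = 502.3750 mm²
Σ(r_i+r_j)·cross = 33594.0000 → first moment M = |Σ|/6 = 5599.0000
R_c = M/A = 5599.0000/502.3750 = 11.1451 mm
θ = 233° = 4.066617 rad
V = θ·R_c·A = 4.066617·11.1451·502.3750 = 22768.989 mm³

Volume = 22768.989 mm³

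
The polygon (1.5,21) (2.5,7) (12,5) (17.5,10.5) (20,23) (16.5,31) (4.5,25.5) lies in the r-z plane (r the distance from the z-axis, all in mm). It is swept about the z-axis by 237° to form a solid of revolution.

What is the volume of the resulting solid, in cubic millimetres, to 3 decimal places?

Volume = 15285.317 mm³

Profile (r,z), 7 vertices: (1.5,21) (2.5,7) (12,5) (17.5,10.5) (20,23) (16.5,31) (4.5,25.5)
edge 0: (1.5,21)→(2.5,7)  cross = 1.5·7 − 2.5·21 = -42.0000; (r_i+r_j)·cross = 4·-42.0000 = -168.0000
edge 1: (2.5,7)→(12,5)  cross = 2.5·5 − 12·7 = -71.5000; (r_i+r_j)·cross = 14.5·-71.5000 = -1036.7500
edge 2: (12,5)→(17.5,10.5)  cross = 12·10.5 − 17.5·5 = 38.5000; (r_i+r_j)·cross = 29.5·38.5000 = 1135.7500
edge 3: (17.5,10.5)→(20,23)  cross = 17.5·23 − 20·10.5 = 192.5000; (r_i+r_j)·cross = 37.5·192.5000 = 7218.7500
edge 4: (20,23)→(16.5,31)  cross = 20·31 − 16.5·23 = 240.5000; (r_i+r_j)·cross = 36.5·240.5000 = 8778.2500
edge 5: (16.5,31)→(4.5,25.5)  cross = 16.5·25.5 − 4.5·31 = 281.2500; (r_i+r_j)·cross = 21·281.2500 = 5906.2500
edge 6: (4.5,25.5)→(1.5,21)  cross = 4.5·21 − 1.5·25.5 = 56.2500; (r_i+r_j)·cross = 6·56.2500 = 337.5000
Σcross = 695.5000 → A = |Σcross|/2 = 347.7500 mm²
Σ(r_i+r_j)·cross = 22171.7500 → first moment M = |Σ|/6 = 3695.2917
R_c = M/A = 3695.2917/347.7500 = 10.6263 mm
θ = 237° = 4.136430 rad
V = θ·R_c·A = 4.136430·10.6263·347.7500 = 15285.317 mm³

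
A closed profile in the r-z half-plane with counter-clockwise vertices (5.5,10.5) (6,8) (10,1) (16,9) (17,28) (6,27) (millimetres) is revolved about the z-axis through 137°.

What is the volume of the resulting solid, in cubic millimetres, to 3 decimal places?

Profile (r,z), 6 vertices: (5.5,10.5) (6,8) (10,1) (16,9) (17,28) (6,27)
edge 0: (5.5,10.5)→(6,8)  cross = 5.5·8 − 6·10.5 = -19.0000; (r_i+r_j)·cross = 11.5·-19.0000 = -218.5000
edge 1: (6,8)→(10,1)  cross = 6·1 − 10·8 = -74.0000; (r_i+r_j)·cross = 16·-74.0000 = -1184.0000
edge 2: (10,1)→(16,9)  cross = 10·9 − 16·1 = 74.0000; (r_i+r_j)·cross = 26·74.0000 = 1924.0000
edge 3: (16,9)→(17,28)  cross = 16·28 − 17·9 = 295.0000; (r_i+r_j)·cross = 33·295.0000 = 9735.0000
edge 4: (17,28)→(6,27)  cross = 17·27 − 6·28 = 291.0000; (r_i+r_j)·cross = 23·291.0000 = 6693.0000
edge 5: (6,27)→(5.5,10.5)  cross = 6·10.5 − 5.5·27 = -85.5000; (r_i+r_j)·cross = 11.5·-85.5000 = -983.2500
Σcross = 481.5000 → A = |Σcross|/2 = 240.7500 mm²
Σ(r_i+r_j)·cross = 15966.2500 → first moment M = |Σ|/6 = 2661.0417
R_c = M/A = 2661.0417/240.7500 = 11.0531 mm
θ = 137° = 2.391101 rad
V = θ·R_c·A = 2.391101·11.0531·240.7500 = 6362.820 mm³

Volume = 6362.820 mm³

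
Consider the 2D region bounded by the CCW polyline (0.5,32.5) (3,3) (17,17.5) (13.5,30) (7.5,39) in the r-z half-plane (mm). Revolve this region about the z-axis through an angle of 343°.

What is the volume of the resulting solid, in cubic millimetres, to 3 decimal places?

Volume = 16132.439 mm³

Profile (r,z), 5 vertices: (0.5,32.5) (3,3) (17,17.5) (13.5,30) (7.5,39)
edge 0: (0.5,32.5)→(3,3)  cross = 0.5·3 − 3·32.5 = -96.0000; (r_i+r_j)·cross = 3.5·-96.0000 = -336.0000
edge 1: (3,3)→(17,17.5)  cross = 3·17.5 − 17·3 = 1.5000; (r_i+r_j)·cross = 20·1.5000 = 30.0000
edge 2: (17,17.5)→(13.5,30)  cross = 17·30 − 13.5·17.5 = 273.7500; (r_i+r_j)·cross = 30.5·273.7500 = 8349.3750
edge 3: (13.5,30)→(7.5,39)  cross = 13.5·39 − 7.5·30 = 301.5000; (r_i+r_j)·cross = 21·301.5000 = 6331.5000
edge 4: (7.5,39)→(0.5,32.5)  cross = 7.5·32.5 − 0.5·39 = 224.2500; (r_i+r_j)·cross = 8·224.2500 = 1794.0000
Σcross = 705.0000 → A = |Σcross|/2 = 352.5000 mm²
Σ(r_i+r_j)·cross = 16168.8750 → first moment M = |Σ|/6 = 2694.8125
R_c = M/A = 2694.8125/352.5000 = 7.6449 mm
θ = 343° = 5.986479 rad
V = θ·R_c·A = 5.986479·7.6449·352.5000 = 16132.439 mm³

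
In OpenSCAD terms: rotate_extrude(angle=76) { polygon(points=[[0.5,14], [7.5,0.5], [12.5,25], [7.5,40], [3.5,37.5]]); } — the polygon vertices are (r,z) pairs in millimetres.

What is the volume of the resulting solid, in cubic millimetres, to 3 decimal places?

Profile (r,z), 5 vertices: (0.5,14) (7.5,0.5) (12.5,25) (7.5,40) (3.5,37.5)
edge 0: (0.5,14)→(7.5,0.5)  cross = 0.5·0.5 − 7.5·14 = -104.7500; (r_i+r_j)·cross = 8·-104.7500 = -838.0000
edge 1: (7.5,0.5)→(12.5,25)  cross = 7.5·25 − 12.5·0.5 = 181.2500; (r_i+r_j)·cross = 20·181.2500 = 3625.0000
edge 2: (12.5,25)→(7.5,40)  cross = 12.5·40 − 7.5·25 = 312.5000; (r_i+r_j)·cross = 20·312.5000 = 6250.0000
edge 3: (7.5,40)→(3.5,37.5)  cross = 7.5·37.5 − 3.5·40 = 141.2500; (r_i+r_j)·cross = 11·141.2500 = 1553.7500
edge 4: (3.5,37.5)→(0.5,14)  cross = 3.5·14 − 0.5·37.5 = 30.2500; (r_i+r_j)·cross = 4·30.2500 = 121.0000
Σcross = 560.5000 → A = |Σcross|/2 = 280.2500 mm²
Σ(r_i+r_j)·cross = 10711.7500 → first moment M = |Σ|/6 = 1785.2917
R_c = M/A = 1785.2917/280.2500 = 6.3704 mm
θ = 76° = 1.326450 rad
V = θ·R_c·A = 1.326450·6.3704·280.2500 = 2368.101 mm³

Volume = 2368.101 mm³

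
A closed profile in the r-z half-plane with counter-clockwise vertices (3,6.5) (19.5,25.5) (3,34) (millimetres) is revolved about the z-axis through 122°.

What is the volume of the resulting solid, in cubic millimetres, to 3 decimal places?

Volume = 4106.225 mm³

Profile (r,z), 3 vertices: (3,6.5) (19.5,25.5) (3,34)
edge 0: (3,6.5)→(19.5,25.5)  cross = 3·25.5 − 19.5·6.5 = -50.2500; (r_i+r_j)·cross = 22.5·-50.2500 = -1130.6250
edge 1: (19.5,25.5)→(3,34)  cross = 19.5·34 − 3·25.5 = 586.5000; (r_i+r_j)·cross = 22.5·586.5000 = 13196.2500
edge 2: (3,34)→(3,6.5)  cross = 3·6.5 − 3·34 = -82.5000; (r_i+r_j)·cross = 6·-82.5000 = -495.0000
Σcross = 453.7500 → A = |Σcross|/2 = 226.8750 mm²
Σ(r_i+r_j)·cross = 11570.6250 → first moment M = |Σ|/6 = 1928.4375
R_c = M/A = 1928.4375/226.8750 = 8.5000 mm
θ = 122° = 2.129302 rad
V = θ·R_c·A = 2.129302·8.5000·226.8750 = 4106.225 mm³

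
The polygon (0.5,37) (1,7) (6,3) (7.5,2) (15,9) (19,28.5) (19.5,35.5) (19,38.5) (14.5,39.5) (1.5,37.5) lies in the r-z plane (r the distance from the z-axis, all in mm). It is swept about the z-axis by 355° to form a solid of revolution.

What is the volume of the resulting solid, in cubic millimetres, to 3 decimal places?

Volume = 31881.229 mm³

Profile (r,z), 10 vertices: (0.5,37) (1,7) (6,3) (7.5,2) (15,9) (19,28.5) (19.5,35.5) (19,38.5) (14.5,39.5) (1.5,37.5)
edge 0: (0.5,37)→(1,7)  cross = 0.5·7 − 1·37 = -33.5000; (r_i+r_j)·cross = 1.5·-33.5000 = -50.2500
edge 1: (1,7)→(6,3)  cross = 1·3 − 6·7 = -39.0000; (r_i+r_j)·cross = 7·-39.0000 = -273.0000
edge 2: (6,3)→(7.5,2)  cross = 6·2 − 7.5·3 = -10.5000; (r_i+r_j)·cross = 13.5·-10.5000 = -141.7500
edge 3: (7.5,2)→(15,9)  cross = 7.5·9 − 15·2 = 37.5000; (r_i+r_j)·cross = 22.5·37.5000 = 843.7500
edge 4: (15,9)→(19,28.5)  cross = 15·28.5 − 19·9 = 256.5000; (r_i+r_j)·cross = 34·256.5000 = 8721.0000
edge 5: (19,28.5)→(19.5,35.5)  cross = 19·35.5 − 19.5·28.5 = 118.7500; (r_i+r_j)·cross = 38.5·118.7500 = 4571.8750
edge 6: (19.5,35.5)→(19,38.5)  cross = 19.5·38.5 − 19·35.5 = 76.2500; (r_i+r_j)·cross = 38.5·76.2500 = 2935.6250
edge 7: (19,38.5)→(14.5,39.5)  cross = 19·39.5 − 14.5·38.5 = 192.2500; (r_i+r_j)·cross = 33.5·192.2500 = 6440.3750
edge 8: (14.5,39.5)→(1.5,37.5)  cross = 14.5·37.5 − 1.5·39.5 = 484.5000; (r_i+r_j)·cross = 16·484.5000 = 7752.0000
edge 9: (1.5,37.5)→(0.5,37)  cross = 1.5·37 − 0.5·37.5 = 36.7500; (r_i+r_j)·cross = 2·36.7500 = 73.5000
Σcross = 1119.5000 → A = |Σcross|/2 = 559.7500 mm²
Σ(r_i+r_j)·cross = 30873.1250 → first moment M = |Σ|/6 = 5145.5208
R_c = M/A = 5145.5208/559.7500 = 9.1925 mm
θ = 355° = 6.195919 rad
V = θ·R_c·A = 6.195919·9.1925·559.7500 = 31881.229 mm³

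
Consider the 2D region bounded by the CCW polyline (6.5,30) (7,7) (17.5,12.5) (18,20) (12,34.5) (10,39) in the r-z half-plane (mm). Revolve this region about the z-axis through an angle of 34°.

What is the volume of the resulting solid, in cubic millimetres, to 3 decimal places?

Profile (r,z), 6 vertices: (6.5,30) (7,7) (17.5,12.5) (18,20) (12,34.5) (10,39)
edge 0: (6.5,30)→(7,7)  cross = 6.5·7 − 7·30 = -164.5000; (r_i+r_j)·cross = 13.5·-164.5000 = -2220.7500
edge 1: (7,7)→(17.5,12.5)  cross = 7·12.5 − 17.5·7 = -35.0000; (r_i+r_j)·cross = 24.5·-35.0000 = -857.5000
edge 2: (17.5,12.5)→(18,20)  cross = 17.5·20 − 18·12.5 = 125.0000; (r_i+r_j)·cross = 35.5·125.0000 = 4437.5000
edge 3: (18,20)→(12,34.5)  cross = 18·34.5 − 12·20 = 381.0000; (r_i+r_j)·cross = 30·381.0000 = 11430.0000
edge 4: (12,34.5)→(10,39)  cross = 12·39 − 10·34.5 = 123.0000; (r_i+r_j)·cross = 22·123.0000 = 2706.0000
edge 5: (10,39)→(6.5,30)  cross = 10·30 − 6.5·39 = 46.5000; (r_i+r_j)·cross = 16.5·46.5000 = 767.2500
Σcross = 476.0000 → A = |Σcross|/2 = 238.0000 mm²
Σ(r_i+r_j)·cross = 16262.5000 → first moment M = |Σ|/6 = 2710.4167
R_c = M/A = 2710.4167/238.0000 = 11.3883 mm
θ = 34° = 0.593412 rad
V = θ·R_c·A = 0.593412·11.3883·238.0000 = 1608.394 mm³

Volume = 1608.394 mm³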